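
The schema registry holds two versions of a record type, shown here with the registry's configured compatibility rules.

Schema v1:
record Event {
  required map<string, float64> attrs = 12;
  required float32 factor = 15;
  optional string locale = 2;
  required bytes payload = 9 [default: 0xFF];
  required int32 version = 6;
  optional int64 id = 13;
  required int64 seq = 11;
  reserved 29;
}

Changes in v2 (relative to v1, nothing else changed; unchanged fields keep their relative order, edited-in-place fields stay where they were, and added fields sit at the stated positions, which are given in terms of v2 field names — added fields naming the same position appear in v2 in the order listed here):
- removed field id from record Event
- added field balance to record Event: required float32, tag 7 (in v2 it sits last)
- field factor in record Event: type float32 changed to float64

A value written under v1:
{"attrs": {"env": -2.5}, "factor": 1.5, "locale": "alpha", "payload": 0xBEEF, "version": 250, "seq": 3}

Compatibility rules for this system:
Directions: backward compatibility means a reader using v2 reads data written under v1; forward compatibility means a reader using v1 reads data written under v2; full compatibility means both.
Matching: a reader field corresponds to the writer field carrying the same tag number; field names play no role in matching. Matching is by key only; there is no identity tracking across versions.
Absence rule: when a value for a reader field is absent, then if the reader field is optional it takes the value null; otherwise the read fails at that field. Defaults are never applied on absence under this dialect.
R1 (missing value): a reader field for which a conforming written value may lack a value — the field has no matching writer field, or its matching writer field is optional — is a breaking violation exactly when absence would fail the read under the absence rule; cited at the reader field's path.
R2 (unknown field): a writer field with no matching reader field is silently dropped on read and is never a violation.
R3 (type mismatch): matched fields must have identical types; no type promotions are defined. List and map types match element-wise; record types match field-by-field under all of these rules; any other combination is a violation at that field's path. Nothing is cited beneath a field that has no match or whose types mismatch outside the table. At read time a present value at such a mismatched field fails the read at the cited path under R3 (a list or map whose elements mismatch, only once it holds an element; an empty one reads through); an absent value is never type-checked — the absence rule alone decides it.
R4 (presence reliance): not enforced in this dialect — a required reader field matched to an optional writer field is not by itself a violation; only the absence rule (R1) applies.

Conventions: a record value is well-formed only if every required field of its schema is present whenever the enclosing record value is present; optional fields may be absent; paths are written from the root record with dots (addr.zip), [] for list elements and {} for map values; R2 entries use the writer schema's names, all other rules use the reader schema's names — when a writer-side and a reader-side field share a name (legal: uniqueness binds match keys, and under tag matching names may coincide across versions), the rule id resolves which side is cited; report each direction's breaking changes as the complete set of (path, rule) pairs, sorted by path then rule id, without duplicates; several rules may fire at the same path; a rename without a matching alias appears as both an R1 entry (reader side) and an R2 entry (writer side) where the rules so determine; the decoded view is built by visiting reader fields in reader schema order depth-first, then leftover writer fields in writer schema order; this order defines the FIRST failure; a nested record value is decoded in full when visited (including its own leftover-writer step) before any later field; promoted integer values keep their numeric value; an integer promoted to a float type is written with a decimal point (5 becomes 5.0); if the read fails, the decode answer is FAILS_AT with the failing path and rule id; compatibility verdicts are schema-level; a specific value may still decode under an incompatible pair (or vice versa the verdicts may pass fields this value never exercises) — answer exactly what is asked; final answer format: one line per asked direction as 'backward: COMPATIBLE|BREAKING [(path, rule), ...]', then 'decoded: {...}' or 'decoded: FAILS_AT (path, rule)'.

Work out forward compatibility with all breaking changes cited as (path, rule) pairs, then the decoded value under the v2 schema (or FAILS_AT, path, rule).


arrows below run writer -> reader for Event
forward pass over Event, reader schema v1, writer schema v2:
  map<string, float64> -> map<string, float64>, writer required: attrs aligns to attrs
  float64 -> float32, writer required: factor aligns to factor
  string -> string, writer optional: locale aligns to locale
  bytes -> bytes, writer required: payload aligns to payload
  int32 -> int32, writer required: version aligns to version
  id has no writer counterpart
  int64 -> int64, writer required: seq aligns to seq
  writer field balance has no reader counterpart
  breaking: (factor, R3)
  forward on Event therefore BREAKING (1)
decoding the Event value with the v2 reader:
  attrs := {"env": -2.5}
  read fails at factor under R3
  => FAILS_AT (factor, R3)
checking off the Event differences that do not matter here:
  removed field id from record Event -> inert for the asked Event verdict: nothing fires
  added field balance to record Event: required float32, tag 7 (in v2 it sits last) -> fires only in the backward direction of Event, which is not asked here

forward: BREAKING [(factor, R3)]; decoded: FAILS_AT (factor, R3)


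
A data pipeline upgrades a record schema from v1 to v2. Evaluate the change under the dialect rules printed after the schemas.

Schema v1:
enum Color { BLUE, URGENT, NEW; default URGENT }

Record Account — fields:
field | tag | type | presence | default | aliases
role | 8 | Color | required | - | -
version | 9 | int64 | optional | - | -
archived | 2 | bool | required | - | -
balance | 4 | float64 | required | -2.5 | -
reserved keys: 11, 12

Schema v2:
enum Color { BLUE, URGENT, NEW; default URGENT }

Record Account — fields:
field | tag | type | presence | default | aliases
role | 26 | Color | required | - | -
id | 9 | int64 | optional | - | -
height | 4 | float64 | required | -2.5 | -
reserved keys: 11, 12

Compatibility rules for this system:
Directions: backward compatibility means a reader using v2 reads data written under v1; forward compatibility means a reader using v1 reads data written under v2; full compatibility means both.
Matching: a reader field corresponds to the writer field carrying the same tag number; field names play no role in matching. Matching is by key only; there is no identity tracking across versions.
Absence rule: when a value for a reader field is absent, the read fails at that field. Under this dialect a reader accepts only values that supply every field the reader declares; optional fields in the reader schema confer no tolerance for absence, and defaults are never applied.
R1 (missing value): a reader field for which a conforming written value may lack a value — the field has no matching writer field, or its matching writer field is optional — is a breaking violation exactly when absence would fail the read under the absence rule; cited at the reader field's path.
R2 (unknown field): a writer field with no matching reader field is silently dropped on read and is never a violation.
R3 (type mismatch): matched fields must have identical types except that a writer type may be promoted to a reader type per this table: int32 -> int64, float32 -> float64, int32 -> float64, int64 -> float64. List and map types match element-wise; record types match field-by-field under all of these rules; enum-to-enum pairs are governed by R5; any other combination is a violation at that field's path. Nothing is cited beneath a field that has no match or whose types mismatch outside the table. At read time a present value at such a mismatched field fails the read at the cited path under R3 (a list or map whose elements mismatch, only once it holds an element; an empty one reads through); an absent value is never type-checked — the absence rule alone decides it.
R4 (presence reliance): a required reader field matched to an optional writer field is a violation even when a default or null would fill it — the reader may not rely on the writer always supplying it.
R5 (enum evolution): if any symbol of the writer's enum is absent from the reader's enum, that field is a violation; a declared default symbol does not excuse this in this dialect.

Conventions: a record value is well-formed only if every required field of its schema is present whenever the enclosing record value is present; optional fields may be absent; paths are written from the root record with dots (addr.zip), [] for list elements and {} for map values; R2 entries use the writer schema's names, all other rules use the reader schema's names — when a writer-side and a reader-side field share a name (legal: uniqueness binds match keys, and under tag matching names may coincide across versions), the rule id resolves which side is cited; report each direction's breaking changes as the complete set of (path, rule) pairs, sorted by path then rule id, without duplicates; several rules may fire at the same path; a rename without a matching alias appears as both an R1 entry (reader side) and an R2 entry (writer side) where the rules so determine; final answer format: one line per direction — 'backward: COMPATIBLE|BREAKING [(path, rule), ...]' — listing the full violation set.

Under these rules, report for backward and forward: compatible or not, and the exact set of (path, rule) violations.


arrows below run writer -> reader for Account
backward analysis of Account with v2 as reader and v1 as writer:
  role: no writer-side match
  id: int64 -> int64, writer optional; from version
  height: float64 -> float64, writer required; from balance
  writer role: unknown to reader
  writer archived: unknown to reader
  rule R1 violated at id
  rule R1 violated at role
  => backward: BREAKING (2)
forward analysis of Account with v1 as reader and v2 as writer:
  role: no writer-side match
  version: int64 -> int64, writer optional; from id
  archived: no writer-side match
  balance: float64 -> float64, writer required; from height
  writer role: unknown to reader
  rule R1 violated at archived
  rule R1 violated at role
  rule R1 violated at version
  => forward: BREAKING (3)

backward: BREAKING [(id, R1), (role, R1)]; forward: BREAKING [(archived, R1), (role, R1), (version, R1)]


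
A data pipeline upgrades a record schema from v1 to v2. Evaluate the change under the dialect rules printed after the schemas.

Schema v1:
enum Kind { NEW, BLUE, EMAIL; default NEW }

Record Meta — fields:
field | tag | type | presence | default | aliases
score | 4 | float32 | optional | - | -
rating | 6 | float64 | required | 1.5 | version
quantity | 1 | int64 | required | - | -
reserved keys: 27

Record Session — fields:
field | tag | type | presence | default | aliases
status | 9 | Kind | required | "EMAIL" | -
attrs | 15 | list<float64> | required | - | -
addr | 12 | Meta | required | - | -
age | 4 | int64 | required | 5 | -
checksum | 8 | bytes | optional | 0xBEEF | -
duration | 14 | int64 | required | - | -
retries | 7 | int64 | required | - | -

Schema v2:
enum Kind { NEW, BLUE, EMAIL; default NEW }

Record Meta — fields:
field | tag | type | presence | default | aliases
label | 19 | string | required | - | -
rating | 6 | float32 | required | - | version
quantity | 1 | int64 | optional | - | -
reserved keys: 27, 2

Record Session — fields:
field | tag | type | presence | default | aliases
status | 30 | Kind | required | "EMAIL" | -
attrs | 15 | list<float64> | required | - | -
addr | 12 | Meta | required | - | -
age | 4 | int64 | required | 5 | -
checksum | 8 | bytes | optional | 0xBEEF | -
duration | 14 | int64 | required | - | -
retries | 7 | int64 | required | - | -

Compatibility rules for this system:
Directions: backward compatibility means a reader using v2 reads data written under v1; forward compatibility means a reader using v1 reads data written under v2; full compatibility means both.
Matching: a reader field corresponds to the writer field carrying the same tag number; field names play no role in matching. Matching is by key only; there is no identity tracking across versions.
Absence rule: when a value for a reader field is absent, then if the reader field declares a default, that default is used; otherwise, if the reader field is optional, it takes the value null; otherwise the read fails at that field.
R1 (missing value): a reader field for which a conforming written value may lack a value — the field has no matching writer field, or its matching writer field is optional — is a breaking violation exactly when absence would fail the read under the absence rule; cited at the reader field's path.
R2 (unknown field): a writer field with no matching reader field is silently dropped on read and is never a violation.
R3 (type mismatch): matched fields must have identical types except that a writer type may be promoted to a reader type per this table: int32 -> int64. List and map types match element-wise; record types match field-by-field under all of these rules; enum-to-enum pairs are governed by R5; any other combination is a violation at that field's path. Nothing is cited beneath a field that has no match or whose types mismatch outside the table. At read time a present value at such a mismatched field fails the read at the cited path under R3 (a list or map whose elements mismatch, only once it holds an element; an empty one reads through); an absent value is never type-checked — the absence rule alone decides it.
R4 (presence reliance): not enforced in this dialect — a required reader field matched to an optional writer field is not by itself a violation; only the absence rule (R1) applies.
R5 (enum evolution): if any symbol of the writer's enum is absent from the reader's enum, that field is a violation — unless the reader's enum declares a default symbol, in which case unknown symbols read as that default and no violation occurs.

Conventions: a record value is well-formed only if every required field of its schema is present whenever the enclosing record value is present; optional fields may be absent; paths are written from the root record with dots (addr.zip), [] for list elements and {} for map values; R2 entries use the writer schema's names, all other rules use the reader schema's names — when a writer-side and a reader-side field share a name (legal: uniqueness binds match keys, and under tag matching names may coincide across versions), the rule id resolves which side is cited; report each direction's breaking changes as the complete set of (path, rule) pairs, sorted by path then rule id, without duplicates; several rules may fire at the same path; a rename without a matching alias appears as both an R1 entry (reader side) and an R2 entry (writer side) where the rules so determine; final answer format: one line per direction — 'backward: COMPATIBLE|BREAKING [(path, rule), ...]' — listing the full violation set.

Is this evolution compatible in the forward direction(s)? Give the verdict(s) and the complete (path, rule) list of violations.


forward: BREAKING [(addr.quantity, R1), (addr.rating, R3)]

arrows below run writer -> reader for Session
checking forward for Session: reader v1 against writer v2:
  no writer field matches reader status
  list<float64> -> list<float64>, writer required: attrs aligns to attrs
  Meta -> Meta, writer required: addr aligns to addr
  int64 -> int64, writer required: age aligns to age
  bytes -> bytes, writer optional: checksum aligns to checksum
  int64 -> int64, writer required: duration aligns to duration
  int64 -> int64, writer required: retries aligns to retries
  writer status: unknown to reader
  no writer field matches reader addr.score
  float32 -> float64, writer required: addr.rating aligns to addr.rating
  int64 -> int64, writer optional: addr.quantity aligns to addr.quantity
  writer addr.label: unknown to reader
  rule R1 violated at addr.quantity
  rule R3 violated at addr.rating
  => forward verdict for Session: BREAKING, 2 violation(s)
remaining Session differences; none change what is asked:
  added field label to record Meta: required string, tag 19 (in v2 it sits immediately before rating) -> its effect on Session is confined to the backward direction, not asked
  removed field score from record Meta -> no rule fires on it in Session's dialect; the asked verdict holds
  field status in record Session: tag 9 changed to 30 -> no rule fires on it in Session's dialect; the asked verdict holds


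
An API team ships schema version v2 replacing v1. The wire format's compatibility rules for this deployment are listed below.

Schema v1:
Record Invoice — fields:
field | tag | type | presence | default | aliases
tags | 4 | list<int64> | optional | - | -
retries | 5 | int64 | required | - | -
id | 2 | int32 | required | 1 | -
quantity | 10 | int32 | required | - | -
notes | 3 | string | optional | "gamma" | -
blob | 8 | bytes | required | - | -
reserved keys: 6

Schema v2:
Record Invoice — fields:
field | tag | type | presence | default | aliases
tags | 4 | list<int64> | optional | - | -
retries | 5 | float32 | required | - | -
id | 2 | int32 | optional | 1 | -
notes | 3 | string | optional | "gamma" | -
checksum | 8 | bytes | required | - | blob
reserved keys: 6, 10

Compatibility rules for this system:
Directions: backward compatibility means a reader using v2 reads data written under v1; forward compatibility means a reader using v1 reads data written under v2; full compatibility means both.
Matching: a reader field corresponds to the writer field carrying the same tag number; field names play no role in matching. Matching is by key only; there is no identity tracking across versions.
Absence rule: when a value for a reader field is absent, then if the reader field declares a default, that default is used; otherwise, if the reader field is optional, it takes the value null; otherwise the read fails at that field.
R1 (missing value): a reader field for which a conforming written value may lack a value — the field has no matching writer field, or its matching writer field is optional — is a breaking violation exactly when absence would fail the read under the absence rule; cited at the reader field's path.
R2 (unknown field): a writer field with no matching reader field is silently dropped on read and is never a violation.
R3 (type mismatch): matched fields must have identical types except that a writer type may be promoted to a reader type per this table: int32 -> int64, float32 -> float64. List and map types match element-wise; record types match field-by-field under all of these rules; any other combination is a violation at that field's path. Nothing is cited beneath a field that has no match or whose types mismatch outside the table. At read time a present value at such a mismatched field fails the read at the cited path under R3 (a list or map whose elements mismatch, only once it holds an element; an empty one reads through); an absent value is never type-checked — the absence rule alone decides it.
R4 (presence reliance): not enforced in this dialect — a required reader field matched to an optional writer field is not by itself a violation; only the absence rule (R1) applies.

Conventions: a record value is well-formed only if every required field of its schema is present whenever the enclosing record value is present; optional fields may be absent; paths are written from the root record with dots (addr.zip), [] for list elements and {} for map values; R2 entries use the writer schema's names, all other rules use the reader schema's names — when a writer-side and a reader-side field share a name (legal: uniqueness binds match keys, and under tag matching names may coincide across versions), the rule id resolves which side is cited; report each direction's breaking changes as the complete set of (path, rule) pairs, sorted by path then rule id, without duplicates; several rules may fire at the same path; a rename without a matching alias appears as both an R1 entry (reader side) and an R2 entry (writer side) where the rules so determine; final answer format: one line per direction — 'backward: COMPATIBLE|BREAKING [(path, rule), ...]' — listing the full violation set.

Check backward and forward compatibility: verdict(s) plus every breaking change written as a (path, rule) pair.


backward: BREAKING [(retries, R3)]; forward: BREAKING [(quantity, R1), (retries, R3)]

arrows below run writer -> reader for Invoice
checking backward for Invoice: reader v2 against writer v1:
  tags <- tags (list<int64> -> list<int64>, writer optional)
  retries <- retries (int64 -> float32, writer required)
  id <- id (int32 -> int32, writer required)
  notes <- notes (string -> string, writer optional)
  checksum <- blob (bytes -> bytes, writer required)
  quantity (writer side), unknown to reader
  violation R3 at retries
  => 1 violation(s): backward is BREAKING for Invoice
checking forward for Invoice: reader v1 against writer v2:
  tags <- tags (list<int64> -> list<int64>, writer optional)
  retries <- retries (float32 -> int64, writer required)
  id <- id (int32 -> int32, writer optional)
  quantity has no writer counterpart
  notes <- notes (string -> string, writer optional)
  blob <- checksum (bytes -> bytes, writer required)
  violation R1 at quantity
  violation R3 at retries
  => 2 violation(s): forward is BREAKING for Invoice


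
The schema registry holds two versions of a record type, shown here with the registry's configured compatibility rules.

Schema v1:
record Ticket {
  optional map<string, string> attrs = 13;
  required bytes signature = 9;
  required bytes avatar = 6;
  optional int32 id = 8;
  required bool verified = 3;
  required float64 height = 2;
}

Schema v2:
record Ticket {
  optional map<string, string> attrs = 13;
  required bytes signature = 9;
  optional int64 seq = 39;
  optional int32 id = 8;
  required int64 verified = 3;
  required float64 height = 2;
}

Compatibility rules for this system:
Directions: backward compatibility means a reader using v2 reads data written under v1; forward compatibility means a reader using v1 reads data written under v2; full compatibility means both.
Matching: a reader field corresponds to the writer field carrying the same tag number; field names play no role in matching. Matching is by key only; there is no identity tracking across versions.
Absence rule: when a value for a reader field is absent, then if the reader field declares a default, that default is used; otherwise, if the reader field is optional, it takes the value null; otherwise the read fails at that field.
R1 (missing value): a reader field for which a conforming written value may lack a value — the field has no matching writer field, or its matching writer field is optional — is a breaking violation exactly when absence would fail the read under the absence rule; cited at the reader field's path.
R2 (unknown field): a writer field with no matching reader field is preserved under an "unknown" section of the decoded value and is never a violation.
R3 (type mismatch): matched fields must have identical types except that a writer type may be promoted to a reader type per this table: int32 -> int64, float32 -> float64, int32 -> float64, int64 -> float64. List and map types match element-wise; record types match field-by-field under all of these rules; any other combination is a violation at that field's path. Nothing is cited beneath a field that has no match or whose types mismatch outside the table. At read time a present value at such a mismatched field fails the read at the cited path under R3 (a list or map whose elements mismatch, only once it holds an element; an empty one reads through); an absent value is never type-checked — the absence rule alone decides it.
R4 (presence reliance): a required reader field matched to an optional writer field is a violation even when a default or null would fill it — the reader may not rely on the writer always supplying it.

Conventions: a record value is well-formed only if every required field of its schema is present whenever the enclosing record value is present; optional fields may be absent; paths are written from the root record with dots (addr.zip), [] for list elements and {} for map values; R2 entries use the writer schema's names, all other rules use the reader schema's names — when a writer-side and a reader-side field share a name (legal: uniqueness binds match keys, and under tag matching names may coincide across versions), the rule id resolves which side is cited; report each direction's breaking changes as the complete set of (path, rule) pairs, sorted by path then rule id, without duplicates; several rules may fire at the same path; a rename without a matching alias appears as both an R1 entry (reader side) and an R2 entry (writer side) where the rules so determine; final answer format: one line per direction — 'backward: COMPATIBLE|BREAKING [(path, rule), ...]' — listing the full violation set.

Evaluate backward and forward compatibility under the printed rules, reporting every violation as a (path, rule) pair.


backward: BREAKING [(verified, R3)]; forward: BREAKING [(avatar, R1), (verified, R3)]

the writer's type comes first in each Ticket pair
backward on Ticket — v2 reading data written by v1:
  writer optional, map<string, string> -> map<string, string>: reader attrs maps from writer attrs
  writer required, bytes -> bytes: reader signature maps from writer signature
  seq has no writer counterpart
  writer optional, int32 -> int32: reader id maps from writer id
  writer required, bool -> int64: reader verified maps from writer verified
  writer required, float64 -> float64: reader height maps from writer height
  writer avatar: unknown to reader
  rule R3 violated at verified
  backward on Ticket therefore BREAKING (1)
forward on Ticket — v1 reading data written by v2:
  writer optional, map<string, string> -> map<string, string>: reader attrs maps from writer attrs
  writer required, bytes -> bytes: reader signature maps from writer signature
  avatar has no writer counterpart
  writer optional, int32 -> int32: reader id maps from writer id
  writer required, int64 -> bool: reader verified maps from writer verified
  writer required, float64 -> float64: reader height maps from writer height
  writer seq: unknown to reader
  rule R1 violated at avatar
  rule R3 violated at verified
  forward on Ticket therefore BREAKING (2)


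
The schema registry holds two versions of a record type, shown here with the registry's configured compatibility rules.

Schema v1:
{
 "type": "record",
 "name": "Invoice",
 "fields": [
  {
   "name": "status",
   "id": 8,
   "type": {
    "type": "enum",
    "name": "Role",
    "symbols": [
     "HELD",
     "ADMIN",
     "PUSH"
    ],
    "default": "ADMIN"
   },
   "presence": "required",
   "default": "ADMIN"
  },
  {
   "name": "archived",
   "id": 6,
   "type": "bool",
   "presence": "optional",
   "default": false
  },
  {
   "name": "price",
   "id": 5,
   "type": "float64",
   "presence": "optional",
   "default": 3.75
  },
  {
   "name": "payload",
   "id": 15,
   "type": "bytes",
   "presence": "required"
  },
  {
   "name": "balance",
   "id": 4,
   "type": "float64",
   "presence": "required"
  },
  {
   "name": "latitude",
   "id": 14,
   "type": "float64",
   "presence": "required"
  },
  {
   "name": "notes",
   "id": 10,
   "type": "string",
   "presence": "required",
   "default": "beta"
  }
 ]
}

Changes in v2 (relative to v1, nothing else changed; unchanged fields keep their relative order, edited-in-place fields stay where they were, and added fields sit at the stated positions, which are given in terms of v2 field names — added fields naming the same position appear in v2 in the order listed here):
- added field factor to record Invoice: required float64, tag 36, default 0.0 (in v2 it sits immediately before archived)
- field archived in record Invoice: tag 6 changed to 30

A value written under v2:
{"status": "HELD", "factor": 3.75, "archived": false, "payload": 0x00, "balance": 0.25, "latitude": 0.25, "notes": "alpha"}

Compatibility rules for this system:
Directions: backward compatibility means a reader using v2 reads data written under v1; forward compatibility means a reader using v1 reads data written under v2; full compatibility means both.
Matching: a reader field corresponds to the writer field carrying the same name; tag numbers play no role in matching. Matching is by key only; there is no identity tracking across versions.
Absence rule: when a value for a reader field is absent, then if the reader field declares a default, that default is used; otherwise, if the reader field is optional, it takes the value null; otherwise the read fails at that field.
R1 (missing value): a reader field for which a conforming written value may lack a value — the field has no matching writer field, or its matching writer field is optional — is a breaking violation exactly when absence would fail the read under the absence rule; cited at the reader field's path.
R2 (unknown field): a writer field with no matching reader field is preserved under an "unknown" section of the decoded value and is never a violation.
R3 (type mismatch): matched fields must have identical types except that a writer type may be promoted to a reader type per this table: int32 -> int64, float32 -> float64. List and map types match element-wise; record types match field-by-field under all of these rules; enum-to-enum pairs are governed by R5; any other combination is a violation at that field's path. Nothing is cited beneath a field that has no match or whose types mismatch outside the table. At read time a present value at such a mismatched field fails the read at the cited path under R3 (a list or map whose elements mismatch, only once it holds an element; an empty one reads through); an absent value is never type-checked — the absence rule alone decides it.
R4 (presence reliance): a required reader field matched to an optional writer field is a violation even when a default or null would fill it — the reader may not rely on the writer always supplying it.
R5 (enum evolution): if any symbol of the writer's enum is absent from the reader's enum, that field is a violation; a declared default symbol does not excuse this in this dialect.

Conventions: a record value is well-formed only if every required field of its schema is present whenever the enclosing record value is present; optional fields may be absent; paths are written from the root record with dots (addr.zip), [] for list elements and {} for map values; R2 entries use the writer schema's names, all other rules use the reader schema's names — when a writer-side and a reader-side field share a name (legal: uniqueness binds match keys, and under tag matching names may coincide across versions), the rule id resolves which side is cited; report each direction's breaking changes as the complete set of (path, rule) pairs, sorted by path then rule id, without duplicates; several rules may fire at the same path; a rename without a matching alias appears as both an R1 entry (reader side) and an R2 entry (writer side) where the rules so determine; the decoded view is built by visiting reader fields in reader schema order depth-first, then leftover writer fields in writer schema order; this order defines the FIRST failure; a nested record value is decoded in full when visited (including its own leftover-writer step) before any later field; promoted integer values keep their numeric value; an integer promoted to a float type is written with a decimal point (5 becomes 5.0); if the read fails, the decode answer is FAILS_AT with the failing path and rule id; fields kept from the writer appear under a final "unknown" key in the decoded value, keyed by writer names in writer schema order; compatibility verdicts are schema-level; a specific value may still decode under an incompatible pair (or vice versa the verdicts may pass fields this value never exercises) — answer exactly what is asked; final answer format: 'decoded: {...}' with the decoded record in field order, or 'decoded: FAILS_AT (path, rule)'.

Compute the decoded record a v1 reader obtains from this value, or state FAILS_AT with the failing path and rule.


decoded: {"status": "HELD", "archived": false, "price": 3.75, "payload": 0x00, "balance": 0.25, "latitude": 0.25, "notes": "alpha", "unknown": {"factor": 3.75}}

arrows below run writer -> reader for Invoice
migrating the Invoice value to v1:
  status := "HELD"
  archived := false
  price := 3.75 (missing; default applied)
  payload := 0x00
  balance := 0.25
  latitude := 0.25
  notes := "alpha"
  writer factor: kept under "unknown"
  => decoded: {"status": "HELD", "archived": false, "price": 3.75, "payload": 0x00, "balance": 0.25, "latitude": 0.25, "notes": "alpha", "unknown": {"factor": 3.75}}
diffs on Invoice not affecting the asked answer:
  field archived in record Invoice: tag 6 changed to 30 -> triggers nothing under the printed rules; the Invoice answer is the same either way


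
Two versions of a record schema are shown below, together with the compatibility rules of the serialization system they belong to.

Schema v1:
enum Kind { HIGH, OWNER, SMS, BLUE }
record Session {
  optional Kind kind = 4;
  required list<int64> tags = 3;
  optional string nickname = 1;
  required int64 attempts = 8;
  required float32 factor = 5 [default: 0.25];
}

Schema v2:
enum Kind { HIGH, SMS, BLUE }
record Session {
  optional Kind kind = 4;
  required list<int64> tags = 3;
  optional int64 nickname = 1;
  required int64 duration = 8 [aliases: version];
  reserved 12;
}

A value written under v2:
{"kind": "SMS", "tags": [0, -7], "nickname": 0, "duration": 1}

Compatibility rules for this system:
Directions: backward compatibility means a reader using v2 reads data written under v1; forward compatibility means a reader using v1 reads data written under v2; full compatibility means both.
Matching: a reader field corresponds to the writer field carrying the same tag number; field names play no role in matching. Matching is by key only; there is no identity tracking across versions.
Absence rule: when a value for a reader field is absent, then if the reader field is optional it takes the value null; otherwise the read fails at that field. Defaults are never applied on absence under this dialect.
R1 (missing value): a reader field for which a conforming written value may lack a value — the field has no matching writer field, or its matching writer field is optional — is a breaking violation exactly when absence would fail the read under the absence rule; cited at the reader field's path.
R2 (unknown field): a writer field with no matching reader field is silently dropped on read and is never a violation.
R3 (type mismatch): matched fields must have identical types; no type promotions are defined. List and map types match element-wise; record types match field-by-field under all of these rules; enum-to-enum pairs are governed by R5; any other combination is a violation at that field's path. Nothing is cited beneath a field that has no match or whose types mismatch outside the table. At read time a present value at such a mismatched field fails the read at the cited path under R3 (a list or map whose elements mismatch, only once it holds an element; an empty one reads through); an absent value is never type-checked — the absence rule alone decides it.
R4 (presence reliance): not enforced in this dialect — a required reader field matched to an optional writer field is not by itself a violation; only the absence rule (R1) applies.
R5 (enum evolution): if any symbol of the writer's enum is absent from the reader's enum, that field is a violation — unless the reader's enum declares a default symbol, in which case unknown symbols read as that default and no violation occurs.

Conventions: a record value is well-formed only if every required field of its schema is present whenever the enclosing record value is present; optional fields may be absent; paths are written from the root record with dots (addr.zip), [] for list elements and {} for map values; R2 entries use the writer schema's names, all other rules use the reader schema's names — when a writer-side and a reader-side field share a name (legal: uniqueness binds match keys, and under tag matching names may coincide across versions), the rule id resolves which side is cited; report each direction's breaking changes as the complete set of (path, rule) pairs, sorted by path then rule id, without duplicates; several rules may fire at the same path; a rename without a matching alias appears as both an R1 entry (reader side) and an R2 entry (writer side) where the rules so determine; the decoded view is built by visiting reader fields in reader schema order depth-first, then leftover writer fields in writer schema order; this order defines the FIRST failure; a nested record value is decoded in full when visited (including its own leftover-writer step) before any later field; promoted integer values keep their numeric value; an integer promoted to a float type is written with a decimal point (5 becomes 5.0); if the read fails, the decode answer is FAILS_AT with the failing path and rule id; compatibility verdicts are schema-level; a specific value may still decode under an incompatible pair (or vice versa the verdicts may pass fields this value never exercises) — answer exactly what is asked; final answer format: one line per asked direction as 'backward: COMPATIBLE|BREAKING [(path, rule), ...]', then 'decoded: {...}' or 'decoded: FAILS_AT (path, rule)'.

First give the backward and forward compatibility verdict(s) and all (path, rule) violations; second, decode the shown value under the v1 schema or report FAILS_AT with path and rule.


backward: BREAKING [(kind, R5), (nickname, R3)]; forward: BREAKING [(factor, R1), (nickname, R3)]; decoded: FAILS_AT (nickname, R3)

in Session below, arrows point writer -> reader
checking backward for Session: reader v2 against writer v1:
  kind <- kind (Kind -> Kind, writer optional)
  tags <- tags (list<int64> -> list<int64>, writer required)
  nickname <- nickname (string -> int64, writer optional)
  duration <- attempts (int64 -> int64, writer required)
  factor (writer side), unknown to reader
  R5 fires at kind
  R3 fires at nickname
  => backward: BREAKING (2)
checking forward for Session: reader v1 against writer v2:
  kind <- kind (Kind -> Kind, writer optional)
  tags <- tags (list<int64> -> list<int64>, writer required)
  nickname <- nickname (int64 -> string, writer optional)
  attempts <- duration (int64 -> int64, writer required)
  no writer field matches reader factor
  R1 fires at factor
  R3 fires at nickname
  => forward: BREAKING (2)
migrating the Session value to v1:
  kind := "SMS"
  tags := [0, -7]
  read fails at nickname under R3
  => FAILS_AT (nickname, R3)


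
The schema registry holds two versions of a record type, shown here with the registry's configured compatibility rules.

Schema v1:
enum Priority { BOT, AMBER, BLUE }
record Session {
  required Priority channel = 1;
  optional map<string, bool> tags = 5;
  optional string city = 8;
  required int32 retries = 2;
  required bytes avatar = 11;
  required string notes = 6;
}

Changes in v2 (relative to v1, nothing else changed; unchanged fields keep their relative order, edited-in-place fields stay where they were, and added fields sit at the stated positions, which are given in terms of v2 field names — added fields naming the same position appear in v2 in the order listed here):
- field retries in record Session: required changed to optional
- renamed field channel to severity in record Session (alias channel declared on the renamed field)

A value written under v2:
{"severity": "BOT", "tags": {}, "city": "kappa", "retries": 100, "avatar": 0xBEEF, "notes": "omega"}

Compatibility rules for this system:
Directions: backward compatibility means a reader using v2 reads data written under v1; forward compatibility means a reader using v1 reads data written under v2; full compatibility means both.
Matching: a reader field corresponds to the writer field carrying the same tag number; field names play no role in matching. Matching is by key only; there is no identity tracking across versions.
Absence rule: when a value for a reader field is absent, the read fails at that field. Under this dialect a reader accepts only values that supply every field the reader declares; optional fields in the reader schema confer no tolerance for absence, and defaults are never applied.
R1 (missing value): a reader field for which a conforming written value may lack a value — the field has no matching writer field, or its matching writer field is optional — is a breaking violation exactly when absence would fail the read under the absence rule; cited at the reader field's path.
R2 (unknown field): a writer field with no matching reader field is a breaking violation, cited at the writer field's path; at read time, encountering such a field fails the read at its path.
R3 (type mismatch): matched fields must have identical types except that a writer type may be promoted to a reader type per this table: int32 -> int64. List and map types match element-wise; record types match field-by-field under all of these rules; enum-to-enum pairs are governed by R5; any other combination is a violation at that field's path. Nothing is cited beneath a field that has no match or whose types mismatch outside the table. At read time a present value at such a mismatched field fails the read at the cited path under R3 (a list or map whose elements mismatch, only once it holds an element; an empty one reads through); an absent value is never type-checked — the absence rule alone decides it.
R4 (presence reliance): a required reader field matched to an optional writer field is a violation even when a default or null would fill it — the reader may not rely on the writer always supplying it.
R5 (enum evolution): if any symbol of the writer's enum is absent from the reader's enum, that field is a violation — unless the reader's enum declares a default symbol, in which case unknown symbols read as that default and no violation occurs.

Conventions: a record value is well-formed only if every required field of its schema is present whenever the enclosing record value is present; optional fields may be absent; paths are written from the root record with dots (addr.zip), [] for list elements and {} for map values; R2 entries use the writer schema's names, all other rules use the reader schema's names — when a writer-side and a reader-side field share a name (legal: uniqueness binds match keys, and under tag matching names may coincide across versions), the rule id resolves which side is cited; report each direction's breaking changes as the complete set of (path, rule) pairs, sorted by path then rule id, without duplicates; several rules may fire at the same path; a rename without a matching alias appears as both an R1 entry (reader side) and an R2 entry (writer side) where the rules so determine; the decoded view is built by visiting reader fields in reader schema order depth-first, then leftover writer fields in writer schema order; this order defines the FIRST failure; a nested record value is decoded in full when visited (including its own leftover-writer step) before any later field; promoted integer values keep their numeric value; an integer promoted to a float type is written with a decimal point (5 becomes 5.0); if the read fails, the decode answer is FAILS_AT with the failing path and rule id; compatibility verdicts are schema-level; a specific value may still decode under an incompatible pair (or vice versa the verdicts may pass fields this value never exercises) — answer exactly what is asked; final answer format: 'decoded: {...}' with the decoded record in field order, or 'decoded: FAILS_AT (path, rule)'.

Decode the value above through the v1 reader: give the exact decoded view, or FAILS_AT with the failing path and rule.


the writer's type comes first in each Session pair
decode (reader v1):
  channel := "BOT" (from writer severity)
  tags := {}
  city := "kappa"
  retries := 100
  avatar := 0xBEEF
  notes := "omega"
  => decoded: {"channel": "BOT", "tags": {}, "city": "kappa", "retries": 100, "avatar": 0xBEEF, "notes": "omega"}
the rest of the Session diff is inert for this question:
  field retries in record Session: required changed to optional -> schema-level compatibility only; this Session value's decode is unchanged
  renamed field channel to severity in record Session (alias channel declared on the renamed field) -> fires no rule on Session under this dialect and leaves the result unchanged

decoded: {"channel": "BOT", "tags": {}, "city": "kappa", "retries": 100, "avatar": 0xBEEF, "notes": "omega"}
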